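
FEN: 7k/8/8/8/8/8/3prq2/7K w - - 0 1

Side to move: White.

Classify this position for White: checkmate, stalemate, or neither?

stalemate

White to move; white king on h1.
In check: no.
King squares — g1: attacked by Qf2; g2: attacked by Qf2; h2: attacked by Qf2.
Legal moves for White: none.
Not in check and no legal moves → stalemate.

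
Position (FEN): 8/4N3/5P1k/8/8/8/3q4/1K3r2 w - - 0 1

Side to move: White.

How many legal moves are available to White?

White to move; king on b1.
In check: yes, from the black rook on f1.
Legal moves: none.
Count: 0.

0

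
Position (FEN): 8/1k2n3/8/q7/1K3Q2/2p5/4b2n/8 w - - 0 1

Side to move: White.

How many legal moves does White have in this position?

2

White to move; king on b4.
In check: yes, from the black queen on a5.
Legal moves: Kxa5, Kb3.
Count: 2.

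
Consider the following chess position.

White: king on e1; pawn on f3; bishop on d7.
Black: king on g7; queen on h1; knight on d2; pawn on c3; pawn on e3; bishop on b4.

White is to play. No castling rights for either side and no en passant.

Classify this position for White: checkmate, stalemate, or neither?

White to move; white king on e1.
In check: yes, from the black queen on h1.
King squares — d1: attacked by Qh1; f1: attacked by Qh1; d2: attacked by Pc3; e2: available; f2: attacked by Pe3.
Legal moves for White: Ke2.
White is in check but has 1 legal move → neither.

neither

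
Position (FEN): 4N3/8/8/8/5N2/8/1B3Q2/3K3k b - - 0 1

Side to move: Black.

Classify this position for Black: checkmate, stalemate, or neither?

Black to move; black king on h1.
In check: no.
King squares — g1: attacked by Qf2; g2: attacked by Qf2; h2: attacked by Qf2.
Legal moves for Black: none.
Not in check and no legal moves → stalemate.

stalemate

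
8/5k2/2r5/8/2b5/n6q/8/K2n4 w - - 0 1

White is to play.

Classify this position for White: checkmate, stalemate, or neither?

stalemate

White to move; white king on a1.
In check: no.
King squares — b1: attacked by Na3; a2: attacked by Bc4; b2: attacked by Nd1.
Legal moves for White: none.
Not in check and no legal moves → stalemate.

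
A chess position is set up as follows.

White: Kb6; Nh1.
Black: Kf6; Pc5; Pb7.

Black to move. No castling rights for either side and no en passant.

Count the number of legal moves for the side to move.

9

Black to move; king on f6.
In check: no.
Legal moves: Kg7, Kf7, Ke7, Kg6, Ke6, Kg5, Kf5, Ke5, c4.
Count: 9.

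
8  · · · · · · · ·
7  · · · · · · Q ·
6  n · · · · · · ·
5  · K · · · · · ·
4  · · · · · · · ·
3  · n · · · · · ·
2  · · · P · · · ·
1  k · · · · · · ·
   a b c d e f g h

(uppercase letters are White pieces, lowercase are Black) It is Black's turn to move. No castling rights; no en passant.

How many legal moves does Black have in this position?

Black to move; king on a1.
In check: yes, from the white queen on g7.
Legal moves: Ka2, Kb1, Nd4+.
Count: 3.

3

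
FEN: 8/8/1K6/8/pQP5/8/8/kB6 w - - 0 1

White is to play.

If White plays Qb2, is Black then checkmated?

no

After Qb2: black king on a1; in check: yes, from the white queen on b2.
Black has 1 legal reply: Kxb2.
In check but a legal move exists → not checkmate.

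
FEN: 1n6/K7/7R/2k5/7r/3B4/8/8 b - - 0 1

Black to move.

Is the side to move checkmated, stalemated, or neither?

neither

Black to move; black king on c5.
In check: no.
Legal moves for Black: Nd7, Nc6+, Na6, Kd5, Kd4, Kb4, Rxh6, Rh5, Rg4, Rf4, Re4, Rd4, Rc4, Rb4, Ra4+, Rh3, Rh2, Rh1.
Black has 18 legal moves and is not in check → neither.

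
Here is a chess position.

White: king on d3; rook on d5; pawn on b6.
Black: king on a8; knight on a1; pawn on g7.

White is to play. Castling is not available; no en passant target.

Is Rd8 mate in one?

After Rd8: black king on a8; in check: yes, from the white rook on d8.
Black has 1 legal reply: Kb7.
In check but a legal move exists → not checkmate.

no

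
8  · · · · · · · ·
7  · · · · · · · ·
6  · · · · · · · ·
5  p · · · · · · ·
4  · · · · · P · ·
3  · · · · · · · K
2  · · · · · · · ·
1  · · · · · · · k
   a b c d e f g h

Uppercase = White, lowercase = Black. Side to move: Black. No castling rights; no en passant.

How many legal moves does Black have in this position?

Black to move; king on h1.
In check: no.
Legal moves: Kg1, a4.
Count: 2.

2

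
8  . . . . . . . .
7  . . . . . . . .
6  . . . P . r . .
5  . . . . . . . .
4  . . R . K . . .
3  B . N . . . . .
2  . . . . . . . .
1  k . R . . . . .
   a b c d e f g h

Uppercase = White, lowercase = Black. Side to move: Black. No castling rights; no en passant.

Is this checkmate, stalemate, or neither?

Black to move; black king on a1.
In check: yes, from the white rook on c1.
King squares — b1: attacked by Rc1; a2: attacked by Nc3; b2: attacked by Ba3.
Legal moves for Black: none.
In check with no legal moves → checkmate.

checkmate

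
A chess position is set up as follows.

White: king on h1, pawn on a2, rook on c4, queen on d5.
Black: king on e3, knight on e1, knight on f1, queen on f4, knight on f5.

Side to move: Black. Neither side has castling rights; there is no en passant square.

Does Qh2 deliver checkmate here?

yes

After Qh2: white king on h1; in check: yes, from the black queen on h2.
King squares — g1: attacked by Qh2; g2: attacked by Ne1; h2: attacked by Nf1.
White has no legal moves → checkmate.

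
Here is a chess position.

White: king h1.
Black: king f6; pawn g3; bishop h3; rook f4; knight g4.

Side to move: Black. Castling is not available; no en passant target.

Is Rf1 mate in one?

After Rf1: white king on h1; in check: yes, from the black rook on f1.
King squares — g1: attacked by Rf1; g2: attacked by Bh3; h2: attacked by Pg3.
White has no legal moves → checkmate.

yes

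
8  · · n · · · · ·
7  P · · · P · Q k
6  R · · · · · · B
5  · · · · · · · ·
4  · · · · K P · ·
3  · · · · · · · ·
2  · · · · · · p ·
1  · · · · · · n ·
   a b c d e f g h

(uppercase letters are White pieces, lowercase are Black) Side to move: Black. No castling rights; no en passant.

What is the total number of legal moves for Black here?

Black to move; king on h7.
In check: yes, from the white queen on g7.
Legal moves: none.
Count: 0.

0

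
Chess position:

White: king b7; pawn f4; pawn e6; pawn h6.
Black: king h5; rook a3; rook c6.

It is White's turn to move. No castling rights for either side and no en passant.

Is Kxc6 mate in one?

no

After Kxc6: black king on h5; in check: no.
Black is not in check, so this cannot be checkmate.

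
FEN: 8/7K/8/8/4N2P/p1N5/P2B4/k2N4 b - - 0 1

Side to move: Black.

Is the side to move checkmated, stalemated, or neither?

stalemate

Black to move; black king on a1.
In check: no.
King squares — b1: attacked by Nc3; a2: attacked by Nc3; b2: attacked by Nd1.
Legal moves for Black: none.
Not in check and no legal moves → stalemate.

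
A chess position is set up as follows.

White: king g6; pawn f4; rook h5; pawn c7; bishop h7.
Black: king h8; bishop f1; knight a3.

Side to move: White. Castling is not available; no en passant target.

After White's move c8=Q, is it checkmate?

After c8=Q: black king on h8; in check: yes, from the white queen on c8.
King squares — g7: attacked by Kg6; h7: attacked by Rh5; g8: attacked by Bh7.
Black has no legal moves → checkmate.

yes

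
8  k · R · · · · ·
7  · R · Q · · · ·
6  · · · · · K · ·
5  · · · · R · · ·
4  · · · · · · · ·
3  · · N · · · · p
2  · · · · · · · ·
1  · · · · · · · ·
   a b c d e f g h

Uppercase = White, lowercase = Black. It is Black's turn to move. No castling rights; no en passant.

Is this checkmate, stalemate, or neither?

checkmate

Black to move; black king on a8.
In check: yes, from the white rook on c8.
King squares — a7: attacked by Rb7; b7: attacked by Qd7; b8: attacked by Rb7.
Legal moves for Black: none.
In check with no legal moves → checkmate.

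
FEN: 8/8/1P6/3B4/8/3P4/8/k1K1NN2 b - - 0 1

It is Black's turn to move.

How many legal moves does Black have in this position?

0

Black to move; king on a1.
In check: no.
Legal moves: none.
Count: 0.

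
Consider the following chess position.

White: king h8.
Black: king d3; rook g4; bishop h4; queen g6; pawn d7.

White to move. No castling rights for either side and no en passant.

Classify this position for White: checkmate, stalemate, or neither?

stalemate

White to move; white king on h8.
In check: no.
King squares — g7: attacked by Qg6; h7: attacked by Qg6; g8: attacked by Qg6.
Legal moves for White: none.
Not in check and no legal moves → stalemate.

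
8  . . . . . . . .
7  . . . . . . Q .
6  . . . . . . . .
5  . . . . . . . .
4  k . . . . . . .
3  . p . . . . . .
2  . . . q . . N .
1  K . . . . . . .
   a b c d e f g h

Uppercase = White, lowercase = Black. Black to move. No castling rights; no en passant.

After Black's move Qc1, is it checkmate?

After Qc1: white king on a1; in check: yes, from the black queen on c1.
King squares — b1: attacked by Qc1; a2: attacked by Pb3; b2: attacked by Qc1.
White has no legal moves → checkmate.

yes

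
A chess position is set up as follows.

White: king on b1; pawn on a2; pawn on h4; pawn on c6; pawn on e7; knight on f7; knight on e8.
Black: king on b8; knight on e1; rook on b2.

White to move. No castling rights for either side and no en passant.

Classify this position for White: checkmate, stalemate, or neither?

neither

White to move; white king on b1.
In check: yes, from the black rook on b2.
Legal moves for White: Kxb2, Kc1, Ka1.
White is in check but has 3 legal moves → neither.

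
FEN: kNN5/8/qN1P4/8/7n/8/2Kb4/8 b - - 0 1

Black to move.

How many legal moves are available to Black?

3

Black to move; king on a8.
In check: yes, from the white knight on b6.
Legal moves: Kxb8, Kb7, Qxb6.
Count: 3.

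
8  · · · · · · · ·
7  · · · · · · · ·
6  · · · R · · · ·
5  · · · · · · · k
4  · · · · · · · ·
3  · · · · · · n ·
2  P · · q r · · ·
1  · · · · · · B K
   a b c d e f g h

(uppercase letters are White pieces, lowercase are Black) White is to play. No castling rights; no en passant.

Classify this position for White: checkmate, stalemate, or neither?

checkmate

White to move; white king on h1.
In check: yes, from the black knight on g3.
King squares — g1: own bishop; g2: attacked by Re2; h2: attacked by Re2.
Legal moves for White: none.
In check with no legal moves → checkmate.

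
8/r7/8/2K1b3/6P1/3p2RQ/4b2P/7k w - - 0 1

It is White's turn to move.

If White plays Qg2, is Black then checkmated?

yes

After Qg2: black king on h1; in check: yes, from the white queen on g2.
King squares — g1: attacked by Qg2; g2: attacked by Rg3; h2: attacked by Qg2.
Black has no legal moves → checkmate.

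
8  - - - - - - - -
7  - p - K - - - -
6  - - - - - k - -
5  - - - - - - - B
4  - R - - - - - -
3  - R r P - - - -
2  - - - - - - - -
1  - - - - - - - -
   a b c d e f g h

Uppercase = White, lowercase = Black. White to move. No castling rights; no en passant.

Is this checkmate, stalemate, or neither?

White to move; white king on d7.
In check: no.
Legal moves for White include: Ke8, Kd8, Kd6, Be8, Bf7, Bg6, Bg4, Bf3, Be2, Bd1, Rxb7, Rb6+, Rb5, Rh4, Rg4, Rf4+, Re4, Rd4, ... (list truncated; more exist).
White has legal moves and is not in check → neither.

neither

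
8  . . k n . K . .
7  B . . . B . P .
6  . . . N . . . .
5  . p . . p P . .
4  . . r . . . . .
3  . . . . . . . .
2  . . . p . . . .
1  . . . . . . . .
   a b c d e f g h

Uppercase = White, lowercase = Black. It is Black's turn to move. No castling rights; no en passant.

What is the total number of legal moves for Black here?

2

Black to move; king on c8.
In check: yes, from the white knight on d6.
Legal moves: Kd7, Kc7.
Count: 2.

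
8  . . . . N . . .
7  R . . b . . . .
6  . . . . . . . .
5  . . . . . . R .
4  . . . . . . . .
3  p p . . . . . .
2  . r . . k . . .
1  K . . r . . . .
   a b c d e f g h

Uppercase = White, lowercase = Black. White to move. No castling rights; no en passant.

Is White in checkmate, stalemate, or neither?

checkmate

White to move; white king on a1.
In check: yes, from the black rook on d1.
King squares — b1: attacked by Rd1; a2: attacked by Rb2; b2: attacked by Pa3.
Legal moves for White: none.
In check with no legal moves → checkmate.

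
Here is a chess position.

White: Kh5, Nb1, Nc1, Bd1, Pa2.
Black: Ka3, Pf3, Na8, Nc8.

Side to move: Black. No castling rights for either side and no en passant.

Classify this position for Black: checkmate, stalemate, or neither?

neither

Black to move; black king on a3.
In check: yes, from the white knight on b1.
Legal moves for Black: Kb4, Kb2.
Black is in check but has 2 legal moves → neither.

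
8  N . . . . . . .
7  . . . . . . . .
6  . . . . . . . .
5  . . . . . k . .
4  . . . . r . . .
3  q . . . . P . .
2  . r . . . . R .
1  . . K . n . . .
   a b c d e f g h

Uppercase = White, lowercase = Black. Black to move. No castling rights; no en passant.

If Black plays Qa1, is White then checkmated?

yes

After Qa1: white king on c1; in check: yes, from the black queen on a1.
King squares — b1: attacked by Qa1; d1: attacked by Qa1; b2: attacked by Qa1; c2: attacked by Ne1; d2: attacked by Rb2.
White has no legal moves → checkmate.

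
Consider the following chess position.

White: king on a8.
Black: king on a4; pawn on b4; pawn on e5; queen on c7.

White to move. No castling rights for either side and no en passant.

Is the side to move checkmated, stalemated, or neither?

stalemate

White to move; white king on a8.
In check: no.
King squares — a7: attacked by Qc7; b7: attacked by Qc7; b8: attacked by Qc7.
Legal moves for White: none.
Not in check and no legal moves → stalemate.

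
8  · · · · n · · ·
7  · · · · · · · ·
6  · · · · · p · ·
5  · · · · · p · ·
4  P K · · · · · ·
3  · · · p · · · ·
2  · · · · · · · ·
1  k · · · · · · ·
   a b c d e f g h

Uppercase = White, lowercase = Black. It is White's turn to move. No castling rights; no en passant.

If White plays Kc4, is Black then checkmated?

no

After Kc4: black king on a1; in check: no.
Black is not in check, so this cannot be checkmate.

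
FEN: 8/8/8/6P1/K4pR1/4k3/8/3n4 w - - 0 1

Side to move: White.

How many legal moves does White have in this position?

White to move; king on a4.
In check: no.
Legal moves: Rh4, Rxf4, Rg3+, Rg2, Rg1, Kb5, Ka5, Kb4, Kb3, Ka3, g6.
Count: 11.

11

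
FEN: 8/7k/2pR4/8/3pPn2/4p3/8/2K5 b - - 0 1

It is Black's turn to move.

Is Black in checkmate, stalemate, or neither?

Black to move; black king on h7.
In check: no.
Legal moves for Black: Kh8, Kg8, Kg7, Ng6, Ne6, Nh5, Nd5, Nh3, Nd3+, Ng2, Ne2+, c5, d3, e2.
Black has 14 legal moves and is not in check → neither.

neither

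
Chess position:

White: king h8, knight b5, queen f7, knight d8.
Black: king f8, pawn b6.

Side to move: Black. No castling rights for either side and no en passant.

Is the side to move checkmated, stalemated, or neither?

checkmate

Black to move; black king on f8.
In check: yes, from the white queen on f7.
King squares — e7: attacked by Qf7; f7: attacked by Nd8; g7: attacked by Qf7; e8: attacked by Qf7; g8: attacked by Qf7.
Legal moves for Black: none.
In check with no legal moves → checkmate.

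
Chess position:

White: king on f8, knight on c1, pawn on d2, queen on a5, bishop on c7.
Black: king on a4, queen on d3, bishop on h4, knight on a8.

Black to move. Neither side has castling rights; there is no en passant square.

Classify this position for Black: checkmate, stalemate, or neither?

Black to move; black king on a4.
In check: yes, from the white queen on a5.
King squares — a3: attacked by Qa5; b3: attacked by Nc1; b4: attacked by Qa5; a5: attacked by Bc7; b5: attacked by Qa5.
Legal moves for Black: none.
In check with no legal moves → checkmate.

checkmate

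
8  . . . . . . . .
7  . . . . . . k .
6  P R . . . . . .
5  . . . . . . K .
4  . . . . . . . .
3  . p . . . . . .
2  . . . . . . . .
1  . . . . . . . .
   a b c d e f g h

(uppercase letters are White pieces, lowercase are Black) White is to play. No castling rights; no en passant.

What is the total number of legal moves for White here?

White to move; king on g5.
In check: no.
Legal moves: Rb8, Rb7+, Rh6, Rg6+, Rf6, Re6, Rd6, Rc6, Rb5, Rb4, Rxb3, Kh5, Kf5, Kh4, Kg4, Kf4, a7.
Count: 17.

17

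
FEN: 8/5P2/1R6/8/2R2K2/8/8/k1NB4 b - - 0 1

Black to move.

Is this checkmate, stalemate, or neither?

Black to move; black king on a1.
In check: no.
King squares — b1: attacked by Rb6; a2: attacked by Nc1; b2: attacked by Rb6.
Legal moves for Black: none.
Not in check and no legal moves → stalemate.

stalemate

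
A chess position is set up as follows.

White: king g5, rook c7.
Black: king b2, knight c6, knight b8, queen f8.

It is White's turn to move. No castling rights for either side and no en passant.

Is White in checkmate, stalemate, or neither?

neither

White to move; white king on g5.
In check: no.
Legal moves for White: Rc8, Rh7, Rg7, Rf7, Re7, Rd7, Rb7+, Ra7, Rxc6, Kg6, Kh5, Kh4, Kg4.
White has 13 legal moves and is not in check → neither.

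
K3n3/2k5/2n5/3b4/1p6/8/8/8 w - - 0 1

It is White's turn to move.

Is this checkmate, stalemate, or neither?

White to move; white king on a8.
In check: no.
King squares — a7: attacked by Nc6; b7: attacked by Kc7; b8: attacked by Nc6.
Legal moves for White: none.
Not in check and no legal moves → stalemate.

stalemate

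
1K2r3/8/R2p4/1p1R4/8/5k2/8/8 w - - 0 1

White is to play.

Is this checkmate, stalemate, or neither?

neither

White to move; white king on b8.
In check: yes, from the black rook on e8.
Legal moves for White: Kc7, Kb7, Ka7.
White is in check but has 3 legal moves → neither.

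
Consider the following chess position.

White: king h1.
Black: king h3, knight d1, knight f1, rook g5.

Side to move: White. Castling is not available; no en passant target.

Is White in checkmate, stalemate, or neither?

White to move; white king on h1.
In check: no.
King squares — g1: attacked by Rg5; g2: attacked by Kh3; h2: attacked by Nf1.
Legal moves for White: none.
Not in check and no legal moves → stalemate.

stalemate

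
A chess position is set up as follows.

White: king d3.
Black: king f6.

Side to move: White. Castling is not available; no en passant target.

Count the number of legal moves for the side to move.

8

White to move; king on d3.
In check: no.
Legal moves: Ke4, Kd4, Kc4, Ke3, Kc3, Ke2, Kd2, Kc2.
Count: 8.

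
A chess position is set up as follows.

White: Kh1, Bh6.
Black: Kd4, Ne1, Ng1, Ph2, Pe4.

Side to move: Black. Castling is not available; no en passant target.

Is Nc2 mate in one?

no

After Nc2: white king on h1; in check: no.
White is not in check, so this cannot be checkmate.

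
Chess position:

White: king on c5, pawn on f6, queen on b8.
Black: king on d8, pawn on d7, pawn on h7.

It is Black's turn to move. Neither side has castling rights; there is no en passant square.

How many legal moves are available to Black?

Black to move; king on d8.
In check: yes, from the white queen on b8.
Legal moves: none.
Count: 0.

0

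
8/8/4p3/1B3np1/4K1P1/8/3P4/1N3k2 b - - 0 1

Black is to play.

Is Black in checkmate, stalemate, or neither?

Black to move; black king on f1.
In check: yes, from the white bishop on b5.
King squares — e1: available; g1: available; e2: attacked by Bb5; f2: available; g2: available.
Legal moves for Black: Kg2, Kf2, Kg1, Ke1.
Black is in check but has 4 legal moves → neither.

neither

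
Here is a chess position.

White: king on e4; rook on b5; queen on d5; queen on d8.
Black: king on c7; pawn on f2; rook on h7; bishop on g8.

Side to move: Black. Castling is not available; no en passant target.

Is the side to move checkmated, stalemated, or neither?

Black to move; black king on c7.
In check: yes, from the white queen on d8.
King squares — b6: attacked by Rb5; c6: attacked by Qd5; d6: attacked by Qd5; b7: attacked by Rb5; d7: attacked by Qd5; b8: attacked by Rb5; c8: attacked by Qd8; d8: attacked by Qd5.
Legal moves for Black: none.
In check with no legal moves → checkmate.

checkmate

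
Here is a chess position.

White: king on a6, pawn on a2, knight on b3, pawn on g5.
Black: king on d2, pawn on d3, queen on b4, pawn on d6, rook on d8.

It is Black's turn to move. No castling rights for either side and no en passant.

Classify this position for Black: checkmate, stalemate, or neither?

neither

Black to move; black king on d2.
In check: yes, from the white knight on b3.
Legal moves for Black: Ke3, Kc3, Ke2, Kc2, Ke1, Kd1, Qxb3.
Black is in check but has 7 legal moves → neither.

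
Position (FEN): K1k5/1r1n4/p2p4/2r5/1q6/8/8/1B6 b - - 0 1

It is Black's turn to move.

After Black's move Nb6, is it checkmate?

yes

After Nb6: white king on a8; in check: yes, from the black knight on b6.
King squares — a7: attacked by Rb7; b7: attacked by Kc8; b8: attacked by Rb7.
White has no legal moves → checkmate.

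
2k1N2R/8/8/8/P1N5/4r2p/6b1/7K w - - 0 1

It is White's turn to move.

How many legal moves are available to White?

2

White to move; king on h1.
In check: yes, from the black bishop on g2.
Legal moves: Kh2, Kg1.
Count: 2.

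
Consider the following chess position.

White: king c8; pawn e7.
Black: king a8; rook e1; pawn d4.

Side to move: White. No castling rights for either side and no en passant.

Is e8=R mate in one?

no

After e8=R: black king on a8; in check: no.
Black is not in check, so this cannot be checkmate.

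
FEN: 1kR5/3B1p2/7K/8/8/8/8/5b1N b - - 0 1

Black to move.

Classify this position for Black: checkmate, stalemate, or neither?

Black to move; black king on b8.
In check: yes, from the white rook on c8.
King squares — a7: available; b7: available; c7: attacked by Rc8; a8: attacked by Rc8; c8: attacked by Bd7.
Legal moves for Black: Kb7, Ka7.
Black is in check but has 2 legal moves → neither.

neither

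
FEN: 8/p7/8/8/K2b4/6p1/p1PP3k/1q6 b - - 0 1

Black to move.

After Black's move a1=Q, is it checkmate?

yes

After a1=Q: white king on a4; in check: yes, from the black queen on a1.
King squares — a3: attacked by Qa1; b3: attacked by Qb1; b4: attacked by Qb1; a5: attacked by Qa1; b5: attacked by Qb1.
White has no legal moves → checkmate.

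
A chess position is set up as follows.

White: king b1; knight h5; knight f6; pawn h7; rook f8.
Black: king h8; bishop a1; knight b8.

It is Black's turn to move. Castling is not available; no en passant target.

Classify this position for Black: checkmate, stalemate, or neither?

Black to move; black king on h8.
In check: yes, from the white rook on f8.
King squares — g7: attacked by Nh5; h7: attacked by Nf6; g8: attacked by Nf6.
Legal moves for Black: none.
In check with no legal moves → checkmate.

checkmate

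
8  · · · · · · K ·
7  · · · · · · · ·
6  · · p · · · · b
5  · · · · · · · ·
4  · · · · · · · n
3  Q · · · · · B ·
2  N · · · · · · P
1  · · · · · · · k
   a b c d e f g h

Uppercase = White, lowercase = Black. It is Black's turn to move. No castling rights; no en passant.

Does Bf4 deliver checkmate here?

After Bf4: white king on g8; in check: no.
White is not in check, so this cannot be checkmate.

no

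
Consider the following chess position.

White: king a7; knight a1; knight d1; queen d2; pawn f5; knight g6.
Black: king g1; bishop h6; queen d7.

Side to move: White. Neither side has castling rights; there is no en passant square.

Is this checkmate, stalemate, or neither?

White to move; white king on a7.
In check: yes, from the black queen on d7.
King squares — a6: available; b6: available; b7: attacked by Qd7; a8: available; b8: available.
Legal moves for White: Kb8, Ka8, Kb6, Ka6, Qxd7.
White is in check but has 5 legal moves → neither.

neither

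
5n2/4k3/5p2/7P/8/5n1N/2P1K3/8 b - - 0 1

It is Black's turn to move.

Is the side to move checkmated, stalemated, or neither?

Black to move; black king on e7.
In check: no.
Legal moves for Black include: Nh7, Nd7, Ng6, Ne6, Ke8, Kd8, Kf7, Kd7, Ke6, Kd6, Ng5, Ne5, Nh4, Nd4+, Nh2, Nd2, Ng1+, Ne1, ... (list truncated; more exist).
Black has legal moves and is not in check → neither.

neither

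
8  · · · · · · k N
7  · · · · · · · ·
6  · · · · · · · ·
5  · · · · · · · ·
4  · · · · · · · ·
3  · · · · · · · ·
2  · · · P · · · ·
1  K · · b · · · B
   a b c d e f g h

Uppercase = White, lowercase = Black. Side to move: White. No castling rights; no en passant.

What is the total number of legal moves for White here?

White to move; king on a1.
In check: no.
Legal moves: Nf7, Ng6, Ba8, Bb7, Bc6, Bd5+, Be4, Bf3, Bg2, Kb2, Ka2, Kb1, d3, d4.
Count: 14.

14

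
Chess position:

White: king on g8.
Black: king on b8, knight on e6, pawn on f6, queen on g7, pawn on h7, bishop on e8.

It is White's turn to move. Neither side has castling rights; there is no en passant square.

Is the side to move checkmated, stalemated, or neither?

checkmate

White to move; white king on g8.
In check: yes, from the black queen on g7.
King squares — f7: attacked by Qg7; g7: attacked by Ne6; h7: attacked by Qg7; f8: attacked by Ne6; h8: attacked by Qg7.
Legal moves for White: none.
In check with no legal moves → checkmate.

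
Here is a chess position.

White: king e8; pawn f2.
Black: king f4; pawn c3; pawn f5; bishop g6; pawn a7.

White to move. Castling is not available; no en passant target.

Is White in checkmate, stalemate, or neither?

neither

White to move; white king on e8.
In check: yes, from the black bishop on g6.
Legal moves for White: Kf8, Kd8, Ke7, Kd7.
White is in check but has 4 legal moves → neither.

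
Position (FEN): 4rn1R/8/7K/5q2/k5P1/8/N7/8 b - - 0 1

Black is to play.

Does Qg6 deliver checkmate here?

After Qg6: white king on h6; in check: yes, from the black queen on g6.
King squares — g5: attacked by Qg6; h5: attacked by Qg6; g6: attacked by Nf8; g7: attacked by Qg6; h7: attacked by Qg6.
White has no legal moves → checkmate.

yes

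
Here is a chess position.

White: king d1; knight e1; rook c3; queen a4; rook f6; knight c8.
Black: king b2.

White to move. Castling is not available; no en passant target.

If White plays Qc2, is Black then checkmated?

no

After Qc2: black king on b2; in check: yes, from the white queen on c2.
Black has 1 legal reply: Ka1.
In check but a legal move exists → not checkmate.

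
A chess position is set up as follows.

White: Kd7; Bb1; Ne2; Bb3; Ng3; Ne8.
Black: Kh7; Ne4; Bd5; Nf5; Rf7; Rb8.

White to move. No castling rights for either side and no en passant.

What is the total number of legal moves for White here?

White to move; king on d7.
In check: yes, from the black rook on f7.
Legal moves: none.
Count: 0.

0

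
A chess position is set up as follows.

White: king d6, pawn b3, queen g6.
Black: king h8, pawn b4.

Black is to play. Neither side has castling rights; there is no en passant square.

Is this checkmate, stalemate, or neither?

stalemate

Black to move; black king on h8.
In check: no.
King squares — g7: attacked by Qg6; h7: attacked by Qg6; g8: attacked by Qg6.
Legal moves for Black: none.
Not in check and no legal moves → stalemate.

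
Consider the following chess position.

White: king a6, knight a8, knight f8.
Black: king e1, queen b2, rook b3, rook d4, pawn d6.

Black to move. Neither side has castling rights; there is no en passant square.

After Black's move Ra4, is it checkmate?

yes

After Ra4: white king on a6; in check: yes, from the black rook on a4.
King squares — a5: attacked by Ra4; b5: attacked by Rb3; b6: attacked by Rb3; a7: attacked by Ra4; b7: attacked by Rb3.
White has no legal moves → checkmate.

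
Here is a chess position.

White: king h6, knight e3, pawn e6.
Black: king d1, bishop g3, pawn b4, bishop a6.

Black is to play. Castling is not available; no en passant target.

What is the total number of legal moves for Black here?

4

Black to move; king on d1.
In check: yes, from the white knight on e3.
Legal moves: Ke2, Kd2, Ke1, Kc1.
Count: 4.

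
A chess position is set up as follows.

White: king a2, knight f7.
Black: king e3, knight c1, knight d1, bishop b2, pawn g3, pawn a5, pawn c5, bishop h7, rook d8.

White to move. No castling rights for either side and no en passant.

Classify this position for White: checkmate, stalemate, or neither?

White to move; white king on a2.
In check: yes, from the black knight on c1.
King squares — a1: attacked by Bb2; b1: attacked by Bh7; b2: attacked by Nd1; a3: attacked by Bb2; b3: attacked by Nc1.
Legal moves for White: none.
In check with no legal moves → checkmate.

checkmate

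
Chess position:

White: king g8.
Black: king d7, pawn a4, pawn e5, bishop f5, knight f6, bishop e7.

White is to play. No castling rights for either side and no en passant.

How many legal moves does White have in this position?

3

White to move; king on g8.
In check: yes, from the black knight on f6.
Legal moves: Kh8, Kg7, Kf7.
Count: 3.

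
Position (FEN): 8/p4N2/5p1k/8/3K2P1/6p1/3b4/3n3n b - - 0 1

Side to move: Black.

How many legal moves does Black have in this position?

Black to move; king on h6.
In check: yes, from the white knight on f7.
Legal moves: Kh7, Kg7, Kg6.
Count: 3.

3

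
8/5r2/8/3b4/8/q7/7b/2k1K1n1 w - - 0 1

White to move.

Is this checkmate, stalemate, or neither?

stalemate

White to move; white king on e1.
In check: no.
King squares — d1: attacked by Kc1; f1: attacked by Rf7; d2: attacked by Kc1; e2: attacked by Ng1; f2: attacked by Rf7.
Legal moves for White: none.
Not in check and no legal moves → stalemate.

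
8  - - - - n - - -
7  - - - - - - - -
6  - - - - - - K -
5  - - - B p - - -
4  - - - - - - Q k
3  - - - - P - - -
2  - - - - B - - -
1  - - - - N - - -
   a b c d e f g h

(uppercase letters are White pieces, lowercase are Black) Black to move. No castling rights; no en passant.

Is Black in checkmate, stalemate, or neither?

checkmate

Black to move; black king on h4.
In check: yes, from the white queen on g4.
King squares — g3: attacked by Qg4; h3: attacked by Qg4; g4: attacked by Be2; g5: attacked by Qg4; h5: attacked by Qg4.
Legal moves for Black: none.
In check with no legal moves → checkmate.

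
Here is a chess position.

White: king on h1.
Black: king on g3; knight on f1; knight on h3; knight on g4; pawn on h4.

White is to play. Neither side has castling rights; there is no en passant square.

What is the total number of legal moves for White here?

White to move; king on h1.
In check: no.
Legal moves: none.
Count: 0.

0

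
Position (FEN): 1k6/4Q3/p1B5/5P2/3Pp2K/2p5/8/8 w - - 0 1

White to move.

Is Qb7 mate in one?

yes

After Qb7: black king on b8; in check: yes, from the white queen on b7.
King squares — a7: attacked by Qb7; b7: attacked by Bc6; c7: attacked by Qb7; a8: attacked by Qb7; c8: attacked by Qb7.
Black has no legal moves → checkmate.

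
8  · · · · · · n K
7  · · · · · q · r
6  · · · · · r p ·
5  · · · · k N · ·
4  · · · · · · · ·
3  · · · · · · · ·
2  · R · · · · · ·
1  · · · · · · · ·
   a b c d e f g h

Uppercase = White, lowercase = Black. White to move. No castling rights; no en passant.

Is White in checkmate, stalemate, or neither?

White to move; white king on h8.
In check: yes, from the black rook on h7.
King squares — g7: attacked by Qf7; h7: attacked by Qf7; g8: attacked by Qf7.
Legal moves for White: none.
In check with no legal moves → checkmate.

checkmate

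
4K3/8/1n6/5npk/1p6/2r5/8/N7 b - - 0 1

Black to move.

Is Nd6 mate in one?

no

After Nd6: white king on e8; in check: yes, from the black knight on d6.
White has 3 legal replies: Kf8, Kd8, Ke7.
In check but a legal move exists → not checkmate.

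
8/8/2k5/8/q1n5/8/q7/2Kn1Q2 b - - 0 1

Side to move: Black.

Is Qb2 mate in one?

After Qb2: white king on c1; in check: yes, from the black queen on b2.
King squares — b1: attacked by Qb2; d1: attacked by Qa4; b2: attacked by Nd1; c2: attacked by Qb2; d2: attacked by Qb2.
White has no legal moves → checkmate.

yes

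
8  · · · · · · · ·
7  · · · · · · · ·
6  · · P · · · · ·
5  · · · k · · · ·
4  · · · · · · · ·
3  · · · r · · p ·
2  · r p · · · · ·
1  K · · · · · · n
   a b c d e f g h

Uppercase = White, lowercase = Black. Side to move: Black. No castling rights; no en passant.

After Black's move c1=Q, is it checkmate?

yes

After c1=Q: white king on a1; in check: yes, from the black queen on c1.
King squares — b1: attacked by Qc1; a2: attacked by Rb2; b2: attacked by Qc1.
White has no legal moves → checkmate.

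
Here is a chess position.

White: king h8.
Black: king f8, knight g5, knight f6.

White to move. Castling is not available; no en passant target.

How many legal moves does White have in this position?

White to move; king on h8.
In check: no.
Legal moves: none.
Count: 0.

0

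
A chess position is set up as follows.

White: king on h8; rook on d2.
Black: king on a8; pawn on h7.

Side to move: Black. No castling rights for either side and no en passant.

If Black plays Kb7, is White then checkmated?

no

After Kb7: white king on h8; in check: no.
White is not in check, so this cannot be checkmate.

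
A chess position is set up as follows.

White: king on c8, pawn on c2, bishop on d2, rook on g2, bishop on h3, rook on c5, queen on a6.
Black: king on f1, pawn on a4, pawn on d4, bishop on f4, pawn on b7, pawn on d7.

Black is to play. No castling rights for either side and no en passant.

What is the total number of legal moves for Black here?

Black to move; king on f1.
In check: yes, from the white queen on a6.
Legal moves: bxa6, d3, b5.
Count: 3.

3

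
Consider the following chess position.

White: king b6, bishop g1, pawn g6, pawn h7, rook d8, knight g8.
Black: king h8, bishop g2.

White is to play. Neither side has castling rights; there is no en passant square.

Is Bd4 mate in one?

yes

After Bd4: black king on h8; in check: yes, from the white bishop on d4.
King squares — g7: attacked by Bd4; h7: attacked by Pg6; g8: attacked by Ph7.
Black has no legal moves → checkmate.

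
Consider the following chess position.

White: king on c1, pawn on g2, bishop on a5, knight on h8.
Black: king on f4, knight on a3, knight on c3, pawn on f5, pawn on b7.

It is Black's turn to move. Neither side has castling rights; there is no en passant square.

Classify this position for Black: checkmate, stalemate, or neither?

Black to move; black king on f4.
In check: no.
Legal moves for Black include: Kg5, Ke5, Kg4, Ke4, Kg3, Ke3, Nd5, Ncb5, Ne4, Na4, Ne2+, Na2+, Nd1, Ncb1, Nab5, Nc4, Nc2, Nab1, ... (list truncated; more exist).
Black has legal moves and is not in check → neither.

neither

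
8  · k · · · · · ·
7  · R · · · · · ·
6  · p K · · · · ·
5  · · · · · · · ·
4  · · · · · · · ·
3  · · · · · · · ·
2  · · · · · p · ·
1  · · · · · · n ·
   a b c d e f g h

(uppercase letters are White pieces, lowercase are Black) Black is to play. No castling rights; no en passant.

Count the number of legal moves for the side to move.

2

Black to move; king on b8.
In check: yes, from the white rook on b7.
Legal moves: Kc8, Ka8.
Count: 2.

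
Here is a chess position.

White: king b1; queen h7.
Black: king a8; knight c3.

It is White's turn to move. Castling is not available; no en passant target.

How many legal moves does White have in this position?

4

White to move; king on b1.
In check: yes, from the black knight on c3.
Legal moves: Kc2, Kb2, Kc1, Ka1.
Count: 4.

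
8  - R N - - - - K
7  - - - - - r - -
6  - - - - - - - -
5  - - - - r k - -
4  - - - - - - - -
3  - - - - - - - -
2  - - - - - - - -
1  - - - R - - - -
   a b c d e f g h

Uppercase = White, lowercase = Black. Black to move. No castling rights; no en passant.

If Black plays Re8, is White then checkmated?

yes

After Re8: white king on h8; in check: yes, from the black rook on e8.
King squares — g7: attacked by Rf7; h7: attacked by Rf7; g8: attacked by Re8.
White has no legal moves → checkmate.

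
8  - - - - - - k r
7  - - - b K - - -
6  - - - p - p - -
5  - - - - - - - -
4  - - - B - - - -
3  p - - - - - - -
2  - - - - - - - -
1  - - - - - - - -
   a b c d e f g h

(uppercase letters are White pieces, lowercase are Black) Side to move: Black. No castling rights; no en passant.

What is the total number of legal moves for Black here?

Black to move; king on g8.
In check: no.
Legal moves: Rh7+, Rh6, Rh5, Rh4, Rh3, Rh2, Rh1, Kh7, Kg7, Be8, Bc8, Be6, Bc6, Bf5, Bb5, Bg4, Ba4, Bh3, f5, d5, a2.
Count: 21.

21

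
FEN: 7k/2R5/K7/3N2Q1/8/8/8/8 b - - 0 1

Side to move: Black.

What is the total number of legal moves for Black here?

Black to move; king on h8.
In check: no.
Legal moves: none.
Count: 0.

0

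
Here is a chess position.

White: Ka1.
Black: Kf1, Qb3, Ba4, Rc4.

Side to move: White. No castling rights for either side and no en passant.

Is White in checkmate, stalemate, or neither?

White to move; white king on a1.
In check: no.
King squares — b1: attacked by Qb3; a2: attacked by Qb3; b2: attacked by Qb3.
Legal moves for White: none.
Not in check and no legal moves → stalemate.

stalemate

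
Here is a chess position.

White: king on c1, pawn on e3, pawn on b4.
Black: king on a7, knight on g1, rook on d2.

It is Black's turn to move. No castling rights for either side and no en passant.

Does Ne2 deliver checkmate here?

After Ne2: white king on c1; in check: yes, from the black knight on e2.
White has 2 legal replies: Kxd2, Kb1.
In check but a legal move exists → not checkmate.

no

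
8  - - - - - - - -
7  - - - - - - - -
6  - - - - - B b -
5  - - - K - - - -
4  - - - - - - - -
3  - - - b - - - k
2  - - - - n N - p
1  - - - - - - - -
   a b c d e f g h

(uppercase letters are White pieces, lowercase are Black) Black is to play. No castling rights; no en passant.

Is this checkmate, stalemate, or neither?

Black to move; black king on h3.
In check: yes, from the white knight on f2.
King squares — g2: available; h2: own pawn; g3: available; g4: attacked by Nf2; h4: attacked by Bf6.
Legal moves for Black: Kg3, Kg2.
Black is in check but has 2 legal moves → neither.

neither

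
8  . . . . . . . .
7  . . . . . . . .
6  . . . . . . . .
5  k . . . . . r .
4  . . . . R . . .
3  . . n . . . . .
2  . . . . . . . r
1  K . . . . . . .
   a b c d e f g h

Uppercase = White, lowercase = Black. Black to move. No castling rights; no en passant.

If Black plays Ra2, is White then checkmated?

After Ra2: white king on a1; in check: yes, from the black rook on a2.
King squares — b1: attacked by Nc3; a2: attacked by Nc3; b2: attacked by Ra2.
White has no legal moves → checkmate.

yes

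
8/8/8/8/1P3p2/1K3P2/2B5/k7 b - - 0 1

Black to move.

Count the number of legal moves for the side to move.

0

Black to move; king on a1.
In check: no.
Legal moves: none.
Count: 0.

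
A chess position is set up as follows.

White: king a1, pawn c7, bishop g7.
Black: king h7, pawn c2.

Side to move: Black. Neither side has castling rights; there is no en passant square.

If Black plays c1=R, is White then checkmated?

no

After c1=R: white king on a1; in check: yes, from the black rook on c1.
White has 2 legal replies: Kb2, Ka2.
In check but a legal move exists → not checkmate.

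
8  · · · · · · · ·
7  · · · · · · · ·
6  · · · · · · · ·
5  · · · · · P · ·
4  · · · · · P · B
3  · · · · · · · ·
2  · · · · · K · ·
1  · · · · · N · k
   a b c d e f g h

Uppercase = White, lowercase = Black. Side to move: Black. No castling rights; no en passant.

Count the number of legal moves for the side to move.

0

Black to move; king on h1.
In check: no.
Legal moves: none.
Count: 0.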